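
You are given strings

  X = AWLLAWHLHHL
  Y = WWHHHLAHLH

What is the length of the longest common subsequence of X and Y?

Let dp[i][j] be the LCS length of the first i characters of X and the first j characters of Y. dp[i][j] = dp[i-1][j-1]+1 when the i-th and j-th characters match, else max(dp[i-1][j], dp[i][j-1]).
    ·  W  W  H  H  H  L  A  H  L  H
 ·  0  0  0  0  0  0  0  0  0  0  0
 A  0  0  0  0  0  0  0  1  1  1  1
 W  0  1  1  1  1  1  1  1  1  1  1
 L  0  1  1  1  1  1  2  2  2  2  2
 L  0  1  1  1  1  1  2  2  2  3  3
 A  0  1  1  1  1  1  2  3  3  3  3
 W  0  1  2  2  2  2  2  3  3  3  3
 H  0  1  2  3  3  3  3  3  4  4  4
 L  0  1  2  3  3  3  4  4  4  5  5
 H  0  1  2  3  4  4  4  4  5  5  6
 H  0  1  2  3  4  5  5  5  5  5  6
 L  0  1  2  3  4  5  6  6  6  6  6
dp[11][10] = 6. One LCS (by backtracking along matches): WLAHLH.

6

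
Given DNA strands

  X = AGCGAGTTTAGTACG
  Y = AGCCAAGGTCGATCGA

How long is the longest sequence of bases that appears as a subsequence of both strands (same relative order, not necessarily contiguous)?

Taking A at X[1]=Y[1] → G at X[2]=Y[2] → C at X[3]=Y[4] → G at X[4]=Y[7] → G at X[6]=Y[8] → T at X[7]=Y[9] → A at X[10]=Y[12] → T at X[12]=Y[13] → C at X[14]=Y[14] → G at X[15]=Y[15] gives a common subsequence of length 10. Since dp[15][16] = 10, nothing longer is possible.

10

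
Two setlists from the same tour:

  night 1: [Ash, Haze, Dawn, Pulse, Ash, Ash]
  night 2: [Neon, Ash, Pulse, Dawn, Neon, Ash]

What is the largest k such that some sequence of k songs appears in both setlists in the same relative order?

3

Taking Ash at night 1[1]=night 2[2]; then Dawn at night 1[3]=night 2[4]; then Ash at night 1[6]=night 2[6] gives a common subsequence of length 3. The LCS DP gives dp[6][6] = 3, so this is optimal.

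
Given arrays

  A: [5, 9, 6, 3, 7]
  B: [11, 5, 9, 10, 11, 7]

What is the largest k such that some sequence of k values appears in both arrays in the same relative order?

Taking 5 at A[1]=B[2]; then 9 at A[2]=B[3]; then 7 at A[5]=B[6] gives a common subsequence of length 3. dp[5][6] = 3 confirms this is the maximum.

3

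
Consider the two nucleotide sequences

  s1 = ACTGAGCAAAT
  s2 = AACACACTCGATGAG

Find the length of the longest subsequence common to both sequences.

One common subsequence of length 7: A [1,6]; then C [2,7]; then T [3,8]; then G [4,10]; then A [5,11]; then G [6,13]; then A [8,14], and the DP table's final entry dp[11][15] is also 7, so no common subsequence is longer.

7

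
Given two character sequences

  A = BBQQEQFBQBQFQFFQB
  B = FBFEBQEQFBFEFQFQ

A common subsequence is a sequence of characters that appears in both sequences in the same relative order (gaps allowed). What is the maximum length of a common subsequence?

11

One common subsequence of length 11: B (A #1, B #2), B (A #2, B #5), Q (A #4, B #6), E (A #5, B #7), Q (A #6, B #8), F (A #7, B #9), B (A #8, B #10), F (A #12, B #13), Q (A #13, B #14), F (A #15, B #15), Q (A #16, B #16), and the DP table's final entry dp[17][16] is also 11, so no common subsequence is longer.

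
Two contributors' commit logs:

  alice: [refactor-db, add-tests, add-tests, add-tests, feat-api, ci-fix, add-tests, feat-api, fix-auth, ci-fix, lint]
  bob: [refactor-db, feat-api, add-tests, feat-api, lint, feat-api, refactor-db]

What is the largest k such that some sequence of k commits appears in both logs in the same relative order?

5

Pick refactor-db [1,1], then feat-api [5,2], then add-tests [7,3], then feat-api [8,4], then lint [11,5]; all 5 commits appear in both, in order, and the DP table's final entry dp[11][7] is also 5, so no common subsequence is longer.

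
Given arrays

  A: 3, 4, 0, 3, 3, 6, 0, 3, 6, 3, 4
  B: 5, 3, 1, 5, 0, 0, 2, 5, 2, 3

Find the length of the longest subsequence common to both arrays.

4

Let dp[i][j] be the LCS length of the first i values of A and the first j values of B. dp[i][j] = dp[i-1][j-1]+1 when the i-th and j-th values match, else max(dp[i-1][j], dp[i][j-1]).
    ·  5  3  1  5  0  0  2  5  2  3
 ·  0  0  0  0  0  0  0  0  0  0  0
 3  0  0  1  1  1  1  1  1  1  1  1
 4  0  0  1  1  1  1  1  1  1  1  1
 0  0  0  1  1  1  2  2  2  2  2  2
 3  0  0  1  1  1  2  2  2  2  2  3
 3  0  0  1  1  1  2  2  2  2  2  3
 6  0  0  1  1  1  2  2  2  2  2  3
 0  0  0  1  1  1  2  3  3  3  3  3
 3  0  0  1  1  1  2  3  3  3  3  4
 6  0  0  1  1  1  2  3  3  3  3  4
 3  0  0  1  1  1  2  3  3  3  3  4
 4  0  0  1  1  1  2  3  3  3  3  4
dp[11][10] = 4. One LCS (by backtracking along matches): 3, 0, 0, 3.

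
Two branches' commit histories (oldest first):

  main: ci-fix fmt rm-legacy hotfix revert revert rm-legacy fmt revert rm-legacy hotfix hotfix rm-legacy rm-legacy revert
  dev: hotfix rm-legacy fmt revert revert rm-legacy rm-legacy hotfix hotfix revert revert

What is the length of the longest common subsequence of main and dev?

8

Match fmt at main[2]=dev[3]; then revert at main[5]=dev[4]; then revert at main[6]=dev[5]; then rm-legacy at main[7]=dev[6]; then rm-legacy at main[10]=dev[7]; then hotfix at main[11]=dev[8]; then hotfix at main[12]=dev[9]; then revert at main[15]=dev[11] — 8 commits in the same relative order in both. Since dp[15][11] = 8, nothing longer is possible.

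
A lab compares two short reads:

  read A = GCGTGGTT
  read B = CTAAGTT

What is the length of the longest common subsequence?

5

Pick C [2,1], then T [4,2], then G [6,5], then T [7,6], then T [8,7]; all 5 bases appear in both, in order. The LCS DP gives dp[8][7] = 5, so this is optimal.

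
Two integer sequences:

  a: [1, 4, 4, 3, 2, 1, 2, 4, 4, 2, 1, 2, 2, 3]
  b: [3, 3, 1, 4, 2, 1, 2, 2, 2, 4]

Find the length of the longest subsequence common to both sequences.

One common subsequence of length 7: 1 (a #1, b #3), 4 (a #3, b #4), 2 (a #5, b #5), 1 (a #6, b #6), 2 (a #7, b #7), 2 (a #10, b #8), 2 (a #12, b #9). dp[14][10] = 7 confirms this is the maximum.

7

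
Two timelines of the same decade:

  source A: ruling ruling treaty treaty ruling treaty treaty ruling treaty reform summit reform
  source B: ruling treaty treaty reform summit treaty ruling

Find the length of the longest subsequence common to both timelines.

Pick ruling [2,1], treaty [3,2], treaty [4,3], treaty [7,6], ruling [8,7]; all 5 events appear in both, in order. The LCS DP gives dp[12][7] = 5, so this is optimal.

5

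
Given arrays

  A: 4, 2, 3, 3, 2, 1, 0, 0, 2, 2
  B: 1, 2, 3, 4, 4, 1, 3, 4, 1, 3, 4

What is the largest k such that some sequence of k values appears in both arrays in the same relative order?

One common subsequence of length 4: 2 (A #2, B #2), 3 (A #3, B #3), 3 (A #4, B #7), 1 (A #6, B #9). dp[10][11] = 4 confirms this is the maximum.

4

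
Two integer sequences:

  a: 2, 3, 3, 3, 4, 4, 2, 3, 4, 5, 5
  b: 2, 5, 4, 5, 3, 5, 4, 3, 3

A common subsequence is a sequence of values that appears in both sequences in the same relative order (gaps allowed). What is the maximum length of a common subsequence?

Let dp[i][j] be the LCS length of the first i values of a and the first j values of b. dp[i][j] = dp[i-1][j-1]+1 when the i-th and j-th values match, else max(dp[i-1][j], dp[i][j-1]).
    ·  2  5  4  5  3  5  4  3  3
 ·  0  0  0  0  0  0  0  0  0  0
 2  0  1  1  1  1  1  1  1  1  1
 3  0  1  1  1  1  2  2  2  2  2
 3  0  1  1  1  1  2  2  2  3  3
 3  0  1  1  1  1  2  2  2  3  4
 4  0  1  1  2  2  2  2  3  3  4
 4  0  1  1  2  2  2  2  3  3  4
 2  0  1  1  2  2  2  2  3  3  4
 3  0  1  1  2  2  3  3  3  4  4
 4  0  1  1  2  2  3  3  4  4  4
 5  0  1  2  2  3  3  4  4  4  4
 5  0  1  2  2  3  3  4  4  4  4
dp[11][9] = 4. One LCS (by backtracking along matches): 2, 3, 3, 3.

4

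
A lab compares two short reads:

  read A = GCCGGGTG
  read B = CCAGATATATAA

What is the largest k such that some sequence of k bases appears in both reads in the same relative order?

4

Let dp[i][j] be the LCS length of the first i bases of read A and the first j bases of read B. dp[i][j] = dp[i-1][j-1]+1 when the i-th and j-th bases match, else max(dp[i-1][j], dp[i][j-1]).
    ·  C  C  A  G  A  T  A  T  A  T  A  A
 ·  0  0  0  0  0  0  0  0  0  0  0  0  0
 G  0  0  0  0  1  1  1  1  1  1  1  1  1
 C  0  1  1  1  1  1  1  1  1  1  1  1  1
 C  0  1  2  2  2  2  2  2  2  2  2  2  2
 G  0  1  2  2  3  3  3  3  3  3  3  3  3
 G  0  1  2  2  3  3  3  3  3  3  3  3  3
 G  0  1  2  2  3  3  3  3  3  3  3  3  3
 T  0  1  2  2  3  3  4  4  4  4  4  4  4
 G  0  1  2  2  3  3  4  4  4  4  4  4  4
dp[8][12] = 4. One LCS (by backtracking along matches): CCGT.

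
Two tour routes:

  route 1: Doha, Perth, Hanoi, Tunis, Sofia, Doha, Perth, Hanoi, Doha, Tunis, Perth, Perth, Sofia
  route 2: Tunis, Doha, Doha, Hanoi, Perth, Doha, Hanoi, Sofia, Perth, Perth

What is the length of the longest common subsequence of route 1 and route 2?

6

Pick Doha at route 1[1]=route 2[3]; then Perth at route 1[2]=route 2[5]; then Hanoi at route 1[3]=route 2[7]; then Sofia at route 1[5]=route 2[8]; then Perth at route 1[11]=route 2[9]; then Perth at route 1[12]=route 2[10]; all 6 stops appear in both, in order, and the DP table's final entry dp[13][10] is also 6, so no common subsequence is longer.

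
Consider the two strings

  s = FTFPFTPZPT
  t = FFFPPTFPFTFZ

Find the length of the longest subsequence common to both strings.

Let dp[i][j] be the LCS length of the first i characters of s and the first j characters of t. dp[i][j] = dp[i-1][j-1]+1 when the i-th and j-th characters match, else max(dp[i-1][j], dp[i][j-1]).
    ·  F  F  F  P  P  T  F  P  F  T  F  Z
 ·  0  0  0  0  0  0  0  0  0  0  0  0  0
 F  0  1  1  1  1  1  1  1  1  1  1  1  1
 T  0  1  1  1  1  1  2  2  2  2  2  2  2
 F  0  1  2  2  2  2  2  3  3  3  3  3  3
 P  0  1  2  2  3  3  3  3  4  4  4  4  4
 F  0  1  2  3  3  3  3  4  4  5  5  5  5
 T  0  1  2  3  3  3  4  4  4  5  6  6  6
 P  0  1  2  3  4  4  4  4  5  5  6  6  6
 Z  0  1  2  3  4  4  4  4  5  5  6  6  7
 P  0  1  2  3  4  5  5  5  5  5  6  6  7
 T  0  1  2  3  4  5  6  6  6  6  6  6  7
dp[10][12] = 7. One LCS (by backtracking along matches): FTFPFTZ.

7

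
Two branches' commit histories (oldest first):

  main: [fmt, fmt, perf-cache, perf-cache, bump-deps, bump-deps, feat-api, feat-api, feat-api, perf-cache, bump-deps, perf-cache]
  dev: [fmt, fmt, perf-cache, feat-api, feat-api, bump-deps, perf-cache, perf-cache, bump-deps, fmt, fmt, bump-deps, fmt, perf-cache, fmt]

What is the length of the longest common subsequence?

8

One common subsequence of length 8: fmt at main[1]=dev[1]; then fmt at main[2]=dev[2]; then perf-cache at main[4]=dev[3]; then feat-api at main[7]=dev[4]; then feat-api at main[8]=dev[5]; then perf-cache at main[10]=dev[8]; then bump-deps at main[11]=dev[12]; then perf-cache at main[12]=dev[14]. Since dp[12][15] = 8, nothing longer is possible.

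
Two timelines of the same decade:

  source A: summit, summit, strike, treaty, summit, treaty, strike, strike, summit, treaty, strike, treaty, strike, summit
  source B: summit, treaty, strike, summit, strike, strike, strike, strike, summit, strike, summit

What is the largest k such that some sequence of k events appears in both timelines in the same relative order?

Pick summit at source A[1]=source B[1]; then summit at source A[2]=source B[4]; then strike at source A[3]=source B[6]; then strike at source A[7]=source B[7]; then strike at source A[8]=source B[8]; then summit at source A[9]=source B[9]; then strike at source A[13]=source B[10]; then summit at source A[14]=source B[11]; all 8 events appear in both, in order. dp[14][11] = 8 confirms this is the maximum.

8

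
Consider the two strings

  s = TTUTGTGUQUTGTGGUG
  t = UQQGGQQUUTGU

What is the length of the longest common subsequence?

Taking U [3,1] → G [5,4] → G [7,5] → U [8,8] → U [10,9] → T [13,10] → G [15,11] → U [16,12] gives a common subsequence of length 8, and the DP table's final entry dp[17][12] is also 8, so no common subsequence is longer.

8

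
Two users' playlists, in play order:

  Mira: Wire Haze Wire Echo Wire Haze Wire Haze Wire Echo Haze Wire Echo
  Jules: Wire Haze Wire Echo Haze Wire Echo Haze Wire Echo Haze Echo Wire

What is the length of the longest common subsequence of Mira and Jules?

11

Taking Wire [1,1] → Haze [2,2] → Wire [3,3] → Echo [4,4] → Haze [6,5] → Wire [7,6] → Haze [8,8] → Wire [9,9] → Echo [10,10] → Haze [11,11] → Wire [12,13] gives a common subsequence of length 11. Since dp[13][13] = 11, nothing longer is possible.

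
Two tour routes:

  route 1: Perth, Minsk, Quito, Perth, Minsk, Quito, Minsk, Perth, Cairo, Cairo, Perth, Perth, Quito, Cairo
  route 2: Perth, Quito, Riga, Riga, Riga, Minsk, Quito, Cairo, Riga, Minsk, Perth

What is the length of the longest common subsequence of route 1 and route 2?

Taking Perth (route 1 #1, route 2 #1); then Quito (route 1 #3, route 2 #2); then Minsk (route 1 #5, route 2 #6); then Quito (route 1 #6, route 2 #7); then Minsk (route 1 #7, route 2 #10); then Perth (route 1 #12, route 2 #11) gives a common subsequence of length 6. dp[14][11] = 6 confirms this is the maximum.

6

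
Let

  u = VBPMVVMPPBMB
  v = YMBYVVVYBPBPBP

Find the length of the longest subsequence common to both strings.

One common subsequence of length 6: V [1,5], then V [5,6], then V [6,7], then P [8,10], then P [9,12], then B [10,13]. dp[12][14] = 6 confirms this is the maximum.

6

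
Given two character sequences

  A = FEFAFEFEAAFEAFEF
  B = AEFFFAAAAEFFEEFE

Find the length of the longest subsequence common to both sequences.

10

One common subsequence of length 10: E (A #2, B #2) → F (A #3, B #3) → F (A #5, B #4) → F (A #7, B #5) → A (A #9, B #8) → A (A #10, B #9) → F (A #11, B #12) → E (A #12, B #14) → F (A #14, B #15) → E (A #15, B #16), and the DP table's final entry dp[16][16] is also 10, so no common subsequence is longer.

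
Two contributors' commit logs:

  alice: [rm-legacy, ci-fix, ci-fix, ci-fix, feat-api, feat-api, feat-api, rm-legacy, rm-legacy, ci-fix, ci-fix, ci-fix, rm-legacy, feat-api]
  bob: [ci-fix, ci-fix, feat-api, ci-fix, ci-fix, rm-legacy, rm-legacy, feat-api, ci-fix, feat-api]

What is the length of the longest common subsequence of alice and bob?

7

Taking ci-fix at alice[2]=bob[2], then ci-fix at alice[3]=bob[4], then ci-fix at alice[4]=bob[5], then rm-legacy at alice[8]=bob[6], then rm-legacy at alice[9]=bob[7], then ci-fix at alice[12]=bob[9], then feat-api at alice[14]=bob[10] gives a common subsequence of length 7. dp[14][10] = 7 confirms this is the maximum.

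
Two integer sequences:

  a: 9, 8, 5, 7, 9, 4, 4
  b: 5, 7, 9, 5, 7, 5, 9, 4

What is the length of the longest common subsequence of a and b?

Match 9 at a[1]=b[3]; then 5 at a[3]=b[4]; then 7 at a[4]=b[5]; then 9 at a[5]=b[7]; then 4 at a[7]=b[8] — 5 values in the same relative order in both. The LCS DP gives dp[7][8] = 5, so this is optimal.

5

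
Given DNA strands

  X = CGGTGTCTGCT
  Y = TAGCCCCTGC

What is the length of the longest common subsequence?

6

Pick T (X #4, Y #1) → G (X #5, Y #3) → C (X #7, Y #7) → T (X #8, Y #8) → G (X #9, Y #9) → C (X #10, Y #10); all 6 bases appear in both, in order. Since dp[11][10] = 6, nothing longer is possible.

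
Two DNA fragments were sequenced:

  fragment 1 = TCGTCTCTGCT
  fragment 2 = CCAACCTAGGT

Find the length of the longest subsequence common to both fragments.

6

Pick C at fragment 1[2]=fragment 2[2], then C at fragment 1[5]=fragment 2[5], then C at fragment 1[7]=fragment 2[6], then T at fragment 1[8]=fragment 2[7], then G at fragment 1[9]=fragment 2[10], then T at fragment 1[11]=fragment 2[11]; all 6 bases appear in both, in order. The LCS DP gives dp[11][11] = 6, so this is optimal.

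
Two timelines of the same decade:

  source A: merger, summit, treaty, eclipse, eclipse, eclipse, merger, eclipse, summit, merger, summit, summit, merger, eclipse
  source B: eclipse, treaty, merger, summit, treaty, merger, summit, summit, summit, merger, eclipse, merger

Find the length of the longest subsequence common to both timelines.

9

Taking merger [1,3]; then summit [2,4]; then treaty [3,5]; then merger [7,6]; then summit [9,7]; then summit [11,8]; then summit [12,9]; then merger [13,10]; then eclipse [14,11] gives a common subsequence of length 9. The LCS DP gives dp[14][12] = 9, so this is optimal.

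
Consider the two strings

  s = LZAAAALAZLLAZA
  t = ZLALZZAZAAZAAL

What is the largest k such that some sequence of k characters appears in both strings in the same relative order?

8

Pick L at s[1]=t[4] → Z at s[2]=t[6] → A at s[3]=t[7] → A at s[4]=t[9] → A at s[5]=t[10] → A at s[6]=t[12] → A at s[8]=t[13] → L at s[11]=t[14]; all 8 characters appear in both, in order. dp[14][14] = 8 confirms this is the maximum.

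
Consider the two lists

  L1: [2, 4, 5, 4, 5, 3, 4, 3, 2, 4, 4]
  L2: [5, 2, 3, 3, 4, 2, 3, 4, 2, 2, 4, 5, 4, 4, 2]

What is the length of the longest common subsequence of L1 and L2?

7

One common subsequence of length 7: 2 at L1[1]=L2[2] → 4 at L1[2]=L2[5] → 3 at L1[6]=L2[7] → 4 at L1[7]=L2[8] → 2 at L1[9]=L2[10] → 4 at L1[10]=L2[13] → 4 at L1[11]=L2[14]. Since dp[11][15] = 7, nothing longer is possible.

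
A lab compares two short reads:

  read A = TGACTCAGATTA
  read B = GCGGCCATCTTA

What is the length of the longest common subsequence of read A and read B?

Pick G [2,4] → A [3,7] → T [5,8] → C [6,9] → T [10,10] → T [11,11] → A [12,12]; all 7 bases appear in both, in order, and the DP table's final entry dp[12][12] is also 7, so no common subsequence is longer.

7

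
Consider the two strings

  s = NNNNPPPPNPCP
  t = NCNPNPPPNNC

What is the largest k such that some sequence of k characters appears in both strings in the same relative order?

One common subsequence of length 8: N (s #1, t #1); then N (s #2, t #3); then N (s #4, t #5); then P (s #5, t #6); then P (s #6, t #7); then P (s #7, t #8); then N (s #9, t #10); then C (s #11, t #11). The LCS DP gives dp[12][11] = 8, so this is optimal.

8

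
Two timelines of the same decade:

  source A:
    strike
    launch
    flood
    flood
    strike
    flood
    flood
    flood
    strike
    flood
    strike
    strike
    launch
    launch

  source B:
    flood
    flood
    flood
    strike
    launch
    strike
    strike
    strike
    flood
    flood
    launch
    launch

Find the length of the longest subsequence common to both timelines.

One common subsequence of length 8: flood at source A[3]=source B[2]; then flood at source A[4]=source B[3]; then strike at source A[5]=source B[4]; then strike at source A[9]=source B[6]; then strike at source A[11]=source B[7]; then strike at source A[12]=source B[8]; then launch at source A[13]=source B[11]; then launch at source A[14]=source B[12], and the DP table's final entry dp[14][12] is also 8, so no common subsequence is longer.

8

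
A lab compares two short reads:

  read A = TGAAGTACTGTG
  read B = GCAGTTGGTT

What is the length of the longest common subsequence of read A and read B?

7

One common subsequence of length 7: G [2,1], A [4,3], G [5,4], T [6,5], T [9,6], G [10,8], T [11,10]. The LCS DP gives dp[12][10] = 7, so this is optimal.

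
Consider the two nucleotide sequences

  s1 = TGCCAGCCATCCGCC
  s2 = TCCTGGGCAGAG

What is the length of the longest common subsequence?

One common subsequence of length 7: T at s1[1]=s2[4], G at s1[2]=s2[7], C at s1[4]=s2[8], A at s1[5]=s2[9], G at s1[6]=s2[10], A at s1[9]=s2[11], G at s1[13]=s2[12]. dp[15][12] = 7 confirms this is the maximum.

7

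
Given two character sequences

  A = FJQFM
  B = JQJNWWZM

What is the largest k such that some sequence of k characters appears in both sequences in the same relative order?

Pick J at A[2]=B[1] → Q at A[3]=B[2] → M at A[5]=B[8]; all 3 characters appear in both, in order, and the DP table's final entry dp[5][8] is also 3, so no common subsequence is longer.

3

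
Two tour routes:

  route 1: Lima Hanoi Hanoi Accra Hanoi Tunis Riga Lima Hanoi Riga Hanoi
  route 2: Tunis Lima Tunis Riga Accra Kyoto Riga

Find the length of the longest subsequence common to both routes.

4

Taking Lima [1,2] → Tunis [6,3] → Riga [7,4] → Riga [10,7] gives a common subsequence of length 4. Since dp[11][7] = 4, nothing longer is possible.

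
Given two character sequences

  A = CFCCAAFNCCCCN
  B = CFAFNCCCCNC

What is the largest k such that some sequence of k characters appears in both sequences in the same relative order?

Let dp[i][j] be the LCS length of the first i characters of A and the first j characters of B. dp[i][j] = dp[i-1][j-1]+1 when the i-th and j-th characters match, else max(dp[i-1][j], dp[i][j-1]).
    ·  C  F  A  F  N  C  C  C  C  N  C
 ·  0  0  0  0  0  0  0  0  0  0  0  0
 C  0  1  1  1  1  1  1  1  1  1  1  1
 F  0  1  2  2  2  2  2  2  2  2  2  2
 C  0  1  2  2  2  2  3  3  3  3  3  3
 C  0  1  2  2  2  2  3  4  4  4  4  4
 A  0  1  2  3  3  3  3  4  4  4  4  4
 A  0  1  2  3  3  3  3  4  4  4  4  4
 F  0  1  2  3  4  4  4  4  4  4  4  4
 N  0  1  2  3  4  5  5  5  5  5  5  5
 C  0  1  2  3  4  5  6  6  6  6  6  6
 C  0  1  2  3  4  5  6  7  7  7  7  7
 C  0  1  2  3  4  5  6  7  8  8  8  8
 C  0  1  2  3  4  5  6  7  8  9  9  9
 N  0  1  2  3  4  5  6  7  8  9 10 10
dp[13][11] = 10. One LCS (by backtracking along matches): CFAFNCCCCN.

10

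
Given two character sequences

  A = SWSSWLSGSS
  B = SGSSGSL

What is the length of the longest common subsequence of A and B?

Taking S [1,1], then S [4,3], then S [7,4], then G [8,5], then S [9,6] gives a common subsequence of length 5. dp[10][7] = 5 confirms this is the maximum.

5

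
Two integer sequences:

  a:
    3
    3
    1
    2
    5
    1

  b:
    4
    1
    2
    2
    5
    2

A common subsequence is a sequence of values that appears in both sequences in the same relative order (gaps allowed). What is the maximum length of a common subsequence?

3

Pick 1 [3,2], then 2 [4,4], then 5 [5,5]; all 3 values appear in both, in order, and the DP table's final entry dp[6][6] is also 3, so no common subsequence is longer.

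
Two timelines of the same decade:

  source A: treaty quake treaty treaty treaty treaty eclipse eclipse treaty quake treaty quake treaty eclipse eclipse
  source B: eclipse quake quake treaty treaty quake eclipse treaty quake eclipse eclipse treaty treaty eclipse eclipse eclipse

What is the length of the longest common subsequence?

Match quake [2,3] → treaty [3,4] → treaty [4,5] → treaty [5,8] → eclipse [7,10] → eclipse [8,11] → treaty [9,12] → treaty [11,13] → eclipse [14,15] → eclipse [15,16] — 10 events in the same relative order in both, and the DP table's final entry dp[15][16] is also 10, so no common subsequence is longer.

10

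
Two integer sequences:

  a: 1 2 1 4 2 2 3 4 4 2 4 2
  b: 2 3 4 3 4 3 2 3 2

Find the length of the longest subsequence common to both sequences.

Let dp[i][j] be the LCS length of the first i values of a and the first j values of b. dp[i][j] = dp[i-1][j-1]+1 when the i-th and j-th values match, else max(dp[i-1][j], dp[i][j-1]).
    ·  2  3  4  3  4  3  2  3  2
 ·  0  0  0  0  0  0  0  0  0  0
 1  0  0  0  0  0  0  0  0  0  0
 2  0  1  1  1  1  1  1  1  1  1
 1  0  1  1  1  1  1  1  1  1  1
 4  0  1  1  2  2  2  2  2  2  2
 2  0  1  1  2  2  2  2  3  3  3
 2  0  1  1  2  2  2  2  3  3  4
 3  0  1  2  2  3  3  3  3  4  4
 4  0  1  2  3  3  4  4  4  4  4
 4  0  1  2  3  3  4  4  4  4  4
 2  0  1  2  3  3  4  4  5  5  5
 4  0  1  2  3  3  4  4  5  5  5
 2  0  1  2  3  3  4  4  5  5  6
dp[12][9] = 6. One LCS (by backtracking along matches): 2, 4, 3, 4, 2, 2.

6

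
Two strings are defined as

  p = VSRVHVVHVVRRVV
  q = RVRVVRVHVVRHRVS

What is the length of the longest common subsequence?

11

One common subsequence of length 11: V (p #1, q #2); then R (p #3, q #3); then V (p #4, q #4); then V (p #6, q #5); then V (p #7, q #7); then H (p #8, q #8); then V (p #9, q #9); then V (p #10, q #10); then R (p #11, q #11); then R (p #12, q #13); then V (p #13, q #14), and the DP table's final entry dp[14][15] is also 11, so no common subsequence is longer.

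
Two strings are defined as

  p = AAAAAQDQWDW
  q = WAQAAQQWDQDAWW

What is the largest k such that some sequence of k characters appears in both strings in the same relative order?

8

Match A (p #1, q #2); then A (p #2, q #4); then A (p #3, q #5); then Q (p #6, q #7); then D (p #7, q #9); then Q (p #8, q #10); then W (p #9, q #13); then W (p #11, q #14) — 8 characters in the same relative order in both. The LCS DP gives dp[11][14] = 8, so this is optimal.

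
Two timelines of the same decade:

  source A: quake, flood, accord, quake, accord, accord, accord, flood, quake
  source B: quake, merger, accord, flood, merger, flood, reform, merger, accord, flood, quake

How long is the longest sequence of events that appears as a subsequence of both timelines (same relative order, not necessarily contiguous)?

5

Pick quake (source A #1, source B #1), flood (source A #2, source B #6), accord (source A #7, source B #9), flood (source A #8, source B #10), quake (source A #9, source B #11); all 5 events appear in both, in order. The LCS DP gives dp[9][11] = 5, so this is optimal.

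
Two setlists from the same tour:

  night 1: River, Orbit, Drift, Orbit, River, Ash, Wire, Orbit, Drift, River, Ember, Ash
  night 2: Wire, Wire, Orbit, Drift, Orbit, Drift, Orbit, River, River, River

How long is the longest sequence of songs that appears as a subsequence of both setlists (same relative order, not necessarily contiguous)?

One common subsequence of length 5: Orbit [2,5], Drift [3,6], Orbit [4,7], River [5,9], River [10,10]. The LCS DP gives dp[12][10] = 5, so this is optimal.

5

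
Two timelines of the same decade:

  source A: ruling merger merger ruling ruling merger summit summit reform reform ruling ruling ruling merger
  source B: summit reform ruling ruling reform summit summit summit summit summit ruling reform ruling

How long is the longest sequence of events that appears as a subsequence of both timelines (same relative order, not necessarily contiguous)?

Pick ruling (source A #1, source B #3), ruling (source A #4, source B #4), summit (source A #7, source B #9), summit (source A #8, source B #10), reform (source A #10, source B #12), ruling (source A #13, source B #13); all 6 events appear in both, in order. dp[14][13] = 6 confirms this is the maximum.

6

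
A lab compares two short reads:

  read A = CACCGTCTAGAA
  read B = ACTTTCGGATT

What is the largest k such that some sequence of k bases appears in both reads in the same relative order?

Let dp[i][j] be the LCS length of the first i bases of read A and the first j bases of read B. dp[i][j] = dp[i-1][j-1]+1 when the i-th and j-th bases match, else max(dp[i-1][j], dp[i][j-1]).
    ·  A  C  T  T  T  C  G  G  A  T  T
 ·  0  0  0  0  0  0  0  0  0  0  0  0
 C  0  0  1  1  1  1  1  1  1  1  1  1
 A  0  1  1  1  1  1  1  1  1  2  2  2
 C  0  1  2  2  2  2  2  2  2  2  2  2
 C  0  1  2  2  2  2  3  3  3  3  3  3
 G  0  1  2  2  2  2  3  4  4  4  4  4
 T  0  1  2  3  3  3  3  4  4  4  5  5
 C  0  1  2  3  3  3  4  4  4  4  5  5
 T  0  1  2  3  4  4  4  4  4  4  5  6
 A  0  1  2  3  4  4  4  4  4  5  5  6
 G  0  1  2  3  4  4  4  5  5  5  5  6
 A  0  1  2  3  4  4  4  5  5  6  6  6
 A  0  1  2  3  4  4  4  5  5  6  6  6
dp[12][11] = 6. One LCS (by backtracking along matches): ACCGTT.

6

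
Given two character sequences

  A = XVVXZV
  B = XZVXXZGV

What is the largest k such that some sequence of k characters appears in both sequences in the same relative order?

Match X (A #1, B #1), V (A #2, B #3), X (A #4, B #5), Z (A #5, B #6), V (A #6, B #8) — 5 characters in the same relative order in both. dp[6][8] = 5 confirms this is the maximum.

5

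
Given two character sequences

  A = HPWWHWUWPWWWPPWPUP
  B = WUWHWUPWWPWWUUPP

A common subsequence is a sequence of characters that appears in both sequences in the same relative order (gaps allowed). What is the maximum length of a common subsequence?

12

Pick W [3,1]; then W [4,3]; then H [5,4]; then W [6,5]; then U [7,6]; then P [9,7]; then W [10,8]; then W [11,9]; then W [12,11]; then W [15,12]; then P [16,15]; then P [18,16]; all 12 characters appear in both, in order. The LCS DP gives dp[18][16] = 12, so this is optimal.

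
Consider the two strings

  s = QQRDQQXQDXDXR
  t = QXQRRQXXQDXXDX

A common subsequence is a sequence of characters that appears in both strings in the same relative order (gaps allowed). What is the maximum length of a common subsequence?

10

Taking Q [1,1], then Q [2,3], then R [3,5], then Q [5,6], then X [7,8], then Q [8,9], then D [9,10], then X [10,12], then D [11,13], then X [12,14] gives a common subsequence of length 10. The LCS DP gives dp[13][14] = 10, so this is optimal.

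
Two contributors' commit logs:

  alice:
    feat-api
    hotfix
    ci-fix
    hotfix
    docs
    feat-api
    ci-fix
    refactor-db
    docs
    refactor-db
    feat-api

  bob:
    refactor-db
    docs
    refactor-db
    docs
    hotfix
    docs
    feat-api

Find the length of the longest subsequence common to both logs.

4

Taking docs [5,2]; then refactor-db [8,3]; then docs [9,6]; then feat-api [11,7] gives a common subsequence of length 4. dp[11][7] = 4 confirms this is the maximum.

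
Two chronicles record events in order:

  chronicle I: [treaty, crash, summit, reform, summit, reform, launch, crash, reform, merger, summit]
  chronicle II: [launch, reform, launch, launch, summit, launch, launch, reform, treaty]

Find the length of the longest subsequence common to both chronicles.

4

Pick reform at chronicle I[4]=chronicle II[2], summit at chronicle I[5]=chronicle II[5], launch at chronicle I[7]=chronicle II[7], reform at chronicle I[9]=chronicle II[8]; all 4 events appear in both, in order. dp[11][9] = 4 confirms this is the maximum.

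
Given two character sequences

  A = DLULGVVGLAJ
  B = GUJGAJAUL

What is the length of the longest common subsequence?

Let dp[i][j] be the LCS length of the first i characters of A and the first j characters of B. dp[i][j] = dp[i-1][j-1]+1 when the i-th and j-th characters match, else max(dp[i-1][j], dp[i][j-1]).
    ·  G  U  J  G  A  J  A  U  L
 ·  0  0  0  0  0  0  0  0  0  0
 D  0  0  0  0  0  0  0  0  0  0
 L  0  0  0  0  0  0  0  0  0  1
 U  0  0  1  1  1  1  1  1  1  1
 L  0  0  1  1  1  1  1  1  1  2
 G  0  1  1  1  2  2  2  2  2  2
 V  0  1  1  1  2  2  2  2  2  2
 V  0  1  1  1  2  2  2  2  2  2
 G  0  1  1  1  2  2  2  2  2  2
 L  0  1  1  1  2  2  2  2  2  3
 A  0  1  1  1  2  3  3  3  3  3
 J  0  1  1  2  2  3  4  4  4  4
dp[11][9] = 4. One LCS (by backtracking along matches): UGAJ.

4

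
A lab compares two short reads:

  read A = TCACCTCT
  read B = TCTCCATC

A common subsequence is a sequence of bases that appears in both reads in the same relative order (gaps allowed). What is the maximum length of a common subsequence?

Match T (read A #1, read B #1); then C (read A #2, read B #2); then C (read A #4, read B #4); then C (read A #5, read B #5); then T (read A #6, read B #7); then C (read A #7, read B #8) — 6 bases in the same relative order in both. dp[8][8] = 6 confirms this is the maximum.

6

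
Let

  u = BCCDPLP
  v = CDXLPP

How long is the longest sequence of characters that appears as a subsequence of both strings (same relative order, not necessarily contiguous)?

4

One common subsequence of length 4: C [3,1], then D [4,2], then P [5,5], then P [7,6]. dp[7][6] = 4 confirms this is the maximum.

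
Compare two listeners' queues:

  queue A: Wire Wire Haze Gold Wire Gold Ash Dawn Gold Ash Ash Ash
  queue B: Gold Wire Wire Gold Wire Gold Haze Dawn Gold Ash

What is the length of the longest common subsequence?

8

Pick Wire [1,2], Wire [2,3], Gold [4,4], Wire [5,5], Gold [6,6], Dawn [8,8], Gold [9,9], Ash [12,10]; all 8 songs appear in both, in order. Since dp[12][10] = 8, nothing longer is possible.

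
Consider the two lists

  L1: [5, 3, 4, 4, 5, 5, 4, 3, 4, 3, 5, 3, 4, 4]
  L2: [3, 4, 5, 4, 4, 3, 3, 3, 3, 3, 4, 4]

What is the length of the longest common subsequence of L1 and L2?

Taking 3 (L1 #2, L2 #1), then 4 (L1 #3, L2 #2), then 4 (L1 #4, L2 #4), then 4 (L1 #7, L2 #5), then 3 (L1 #8, L2 #8), then 3 (L1 #10, L2 #9), then 3 (L1 #12, L2 #10), then 4 (L1 #13, L2 #11), then 4 (L1 #14, L2 #12) gives a common subsequence of length 9. Since dp[14][12] = 9, nothing longer is possible.

9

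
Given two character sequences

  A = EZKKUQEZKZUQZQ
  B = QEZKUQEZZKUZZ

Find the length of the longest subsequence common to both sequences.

10

Match E at A[1]=B[2]; then Z at A[2]=B[3]; then K at A[4]=B[4]; then U at A[5]=B[5]; then Q at A[6]=B[6]; then E at A[7]=B[7]; then Z at A[8]=B[9]; then K at A[9]=B[10]; then Z at A[10]=B[12]; then Z at A[13]=B[13] — 10 characters in the same relative order in both, and the DP table's final entry dp[14][13] is also 10, so no common subsequence is longer.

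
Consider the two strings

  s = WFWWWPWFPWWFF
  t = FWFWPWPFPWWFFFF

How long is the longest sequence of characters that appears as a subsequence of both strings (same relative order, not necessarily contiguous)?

11

Taking W (s #1, t #2), F (s #2, t #3), W (s #3, t #4), W (s #5, t #6), P (s #6, t #7), F (s #8, t #8), P (s #9, t #9), W (s #10, t #10), W (s #11, t #11), F (s #12, t #14), F (s #13, t #15) gives a common subsequence of length 11. dp[13][15] = 11 confirms this is the maximum.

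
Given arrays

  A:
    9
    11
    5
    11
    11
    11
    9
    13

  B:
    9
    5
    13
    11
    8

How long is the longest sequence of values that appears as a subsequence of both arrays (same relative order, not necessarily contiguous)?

Let dp[i][j] be the LCS length of the first i values of A and the first j values of B. dp[i][j] = dp[i-1][j-1]+1 when the i-th and j-th values match, else max(dp[i-1][j], dp[i][j-1]).
    ·  9  5 13 11  8
 ·  0  0  0  0  0  0
 9  0  1  1  1  1  1
11  0  1  1  1  2  2
 5  0  1  2  2  2  2
11  0  1  2  2  3  3
11  0  1  2  2  3  3
11  0  1  2  2  3  3
 9  0  1  2  2  3  3
13  0  1  2  3  3  3
dp[8][5] = 3. One LCS (by backtracking along matches): 9, 5, 11.

3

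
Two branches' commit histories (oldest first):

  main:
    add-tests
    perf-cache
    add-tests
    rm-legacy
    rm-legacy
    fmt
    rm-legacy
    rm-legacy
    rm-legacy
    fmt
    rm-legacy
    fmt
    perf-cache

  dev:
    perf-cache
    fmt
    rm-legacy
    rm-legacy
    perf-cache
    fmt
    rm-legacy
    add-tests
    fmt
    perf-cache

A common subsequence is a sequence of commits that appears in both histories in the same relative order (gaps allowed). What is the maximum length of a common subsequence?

8

Pick perf-cache at main[2]=dev[1] → fmt at main[6]=dev[2] → rm-legacy at main[7]=dev[3] → rm-legacy at main[8]=dev[4] → fmt at main[10]=dev[6] → rm-legacy at main[11]=dev[7] → fmt at main[12]=dev[9] → perf-cache at main[13]=dev[10]; all 8 commits appear in both, in order, and the DP table's final entry dp[13][10] is also 8, so no common subsequence is longer.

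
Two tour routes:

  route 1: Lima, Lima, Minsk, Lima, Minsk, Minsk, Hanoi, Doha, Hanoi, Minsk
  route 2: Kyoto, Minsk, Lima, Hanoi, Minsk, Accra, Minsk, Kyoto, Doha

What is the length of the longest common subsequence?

5

Pick Minsk [3,2] → Lima [4,3] → Minsk [5,5] → Minsk [6,7] → Doha [8,9]; all 5 stops appear in both, in order. dp[10][9] = 5 confirms this is the maximum.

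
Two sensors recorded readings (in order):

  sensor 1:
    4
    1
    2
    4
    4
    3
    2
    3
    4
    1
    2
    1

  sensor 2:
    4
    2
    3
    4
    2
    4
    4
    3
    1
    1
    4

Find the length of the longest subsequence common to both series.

7

Taking 4 (sensor 1 #1, sensor 2 #4), 2 (sensor 1 #3, sensor 2 #5), 4 (sensor 1 #4, sensor 2 #6), 4 (sensor 1 #5, sensor 2 #7), 3 (sensor 1 #8, sensor 2 #8), 1 (sensor 1 #10, sensor 2 #9), 1 (sensor 1 #12, sensor 2 #10) gives a common subsequence of length 7. dp[12][11] = 7 confirms this is the maximum.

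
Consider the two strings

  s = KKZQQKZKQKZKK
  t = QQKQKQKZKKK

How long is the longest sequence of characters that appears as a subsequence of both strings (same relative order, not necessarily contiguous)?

9

Let dp[i][j] be the LCS length of the first i characters of s and the first j characters of t. dp[i][j] = dp[i-1][j-1]+1 when the i-th and j-th characters match, else max(dp[i-1][j], dp[i][j-1]).
    ·  Q  Q  K  Q  K  Q  K  Z  K  K  K
 ·  0  0  0  0  0  0  0  0  0  0  0  0
 K  0  0  0  1  1  1  1  1  1  1  1  1
 K  0  0  0  1  1  2  2  2  2  2  2  2
 Z  0  0  0  1  1  2  2  2  3  3  3  3
 Q  0  1  1  1  2  2  3  3  3  3  3  3
 Q  0  1  2  2  2  2  3  3  3  3  3  3
 K  0  1  2  3  3  3  3  4  4  4  4  4
 Z  0  1  2  3  3  3  3  4  5  5  5  5
 K  0  1  2  3  3  4  4  4  5  6  6  6
 Q  0  1  2  3  4  4  5  5  5  6  6  6
 K  0  1  2  3  4  5  5  6  6  6  7  7
 Z  0  1  2  3  4  5  5  6  7  7  7  7
 K  0  1  2  3  4  5  5  6  7  8  8  8
 K  0  1  2  3  4  5  5  6  7  8  9  9
dp[13][11] = 9. One LCS (by backtracking along matches): QQKKQKZKK.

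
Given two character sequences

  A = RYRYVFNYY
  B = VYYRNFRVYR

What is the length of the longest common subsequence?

Let dp[i][j] be the LCS length of the first i characters of A and the first j characters of B. dp[i][j] = dp[i-1][j-1]+1 when the i-th and j-th characters match, else max(dp[i-1][j], dp[i][j-1]).
    ·  V  Y  Y  R  N  F  R  V  Y  R
 ·  0  0  0  0  0  0  0  0  0  0  0
 R  0  0  0  0  1  1  1  1  1  1  1
 Y  0  0  1  1  1  1  1  1  1  2  2
 R  0  0  1  1  2  2  2  2  2  2  3
 Y  0  0  1  2  2  2  2  2  2  3  3
 V  0  1  1  2  2  2  2  2  3  3  3
 F  0  1  1  2  2  2  3  3  3  3  3
 N  0  1  1  2  2  3  3  3  3  3  3
 Y  0  1  2  2  2  3  3  3  3  4  4
 Y  0  1  2  3  3  3  3  3  3  4  4
dp[9][10] = 4. One LCS (by backtracking along matches): RRVY.

4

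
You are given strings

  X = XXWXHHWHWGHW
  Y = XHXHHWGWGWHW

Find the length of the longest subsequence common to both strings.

9

Let dp[i][j] be the LCS length of the first i characters of X and the first j characters of Y. dp[i][j] = dp[i-1][j-1]+1 when the i-th and j-th characters match, else max(dp[i-1][j], dp[i][j-1]).
    ·  X  H  X  H  H  W  G  W  G  W  H  W
 ·  0  0  0  0  0  0  0  0  0  0  0  0  0
 X  0  1  1  1  1  1  1  1  1  1  1  1  1
 X  0  1  1  2  2  2  2  2  2  2  2  2  2
 W  0  1  1  2  2  2  3  3  3  3  3  3  3
 X  0  1  1  2  2  2  3  3  3  3  3  3  3
 H  0  1  2  2  3  3  3  3  3  3  3  4  4
 H  0  1  2  2  3  4  4  4  4  4  4  4  4
 W  0  1  2  2  3  4  5  5  5  5  5  5  5
 H  0  1  2  2  3  4  5  5  5  5  5  6  6
 W  0  1  2  2  3  4  5  5  6  6  6  6  7
 G  0  1  2  2  3  4  5  6  6  7  7  7  7
 H  0  1  2  2  3  4  5  6  6  7  7  8  8
 W  0  1  2  2  3  4  5  6  7  7  8  8  9
dp[12][12] = 9. One LCS (by backtracking along matches): XXHHWWGHW.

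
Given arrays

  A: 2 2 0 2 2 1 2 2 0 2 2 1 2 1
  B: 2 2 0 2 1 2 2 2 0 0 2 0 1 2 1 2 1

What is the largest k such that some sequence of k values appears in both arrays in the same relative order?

Taking 2 (A #1, B #1), then 2 (A #2, B #2), then 0 (A #3, B #3), then 2 (A #4, B #4), then 2 (A #5, B #6), then 2 (A #7, B #7), then 2 (A #8, B #8), then 0 (A #9, B #10), then 2 (A #10, B #11), then 2 (A #11, B #14), then 1 (A #12, B #15), then 2 (A #13, B #16), then 1 (A #14, B #17) gives a common subsequence of length 13. dp[14][17] = 13 confirms this is the maximum.

13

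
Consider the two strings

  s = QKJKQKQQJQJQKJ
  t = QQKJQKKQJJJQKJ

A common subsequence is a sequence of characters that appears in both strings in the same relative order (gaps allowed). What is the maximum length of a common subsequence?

One common subsequence of length 11: Q (s #1, t #2), K (s #2, t #3), J (s #3, t #4), K (s #4, t #6), K (s #6, t #7), Q (s #7, t #8), J (s #9, t #10), J (s #11, t #11), Q (s #12, t #12), K (s #13, t #13), J (s #14, t #14). Since dp[14][14] = 11, nothing longer is possible.

11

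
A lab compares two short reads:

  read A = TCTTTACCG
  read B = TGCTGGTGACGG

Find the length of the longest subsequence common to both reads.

7

Let dp[i][j] be the LCS length of the first i bases of read A and the first j bases of read B. dp[i][j] = dp[i-1][j-1]+1 when the i-th and j-th bases match, else max(dp[i-1][j], dp[i][j-1]).
    ·  T  G  C  T  G  G  T  G  A  C  G  G
 ·  0  0  0  0  0  0  0  0  0  0  0  0  0
 T  0  1  1  1  1  1  1  1  1  1  1  1  1
 C  0  1  1  2  2  2  2  2  2  2  2  2  2
 T  0  1  1  2  3  3  3  3  3  3  3  3  3
 T  0  1  1  2  3  3  3  4  4  4  4  4  4
 T  0  1  1  2  3  3  3  4  4  4  4  4  4
 A  0  1  1  2  3  3  3  4  4  5  5  5  5
 C  0  1  1  2  3  3  3  4  4  5  6  6  6
 C  0  1  1  2  3  3  3  4  4  5  6  6  6
 G  0  1  2  2  3  4  4  4  5  5  6  7  7
dp[9][12] = 7. One LCS (by backtracking along matches): TCTTACG.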